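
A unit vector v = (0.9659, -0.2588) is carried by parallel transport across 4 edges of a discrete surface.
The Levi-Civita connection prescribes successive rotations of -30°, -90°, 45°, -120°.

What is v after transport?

Total rotation: (-30°) + (-90°) + 45° + (-120°) = -195° ≡ 165° (mod 360°). Final vector: (-0.8660, 0.5000)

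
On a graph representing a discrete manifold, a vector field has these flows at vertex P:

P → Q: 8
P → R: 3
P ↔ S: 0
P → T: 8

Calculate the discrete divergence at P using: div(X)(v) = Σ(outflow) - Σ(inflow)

Divergence = sum of outgoing flows = 8 + 3 + 0 + 8 = 19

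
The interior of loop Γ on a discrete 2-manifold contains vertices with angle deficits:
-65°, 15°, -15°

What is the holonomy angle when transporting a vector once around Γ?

Holonomy = total enclosed curvature = (-65°) + 15° + (-15°) = -65°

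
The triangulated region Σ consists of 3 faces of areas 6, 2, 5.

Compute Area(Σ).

6 + 2 + 5 = 13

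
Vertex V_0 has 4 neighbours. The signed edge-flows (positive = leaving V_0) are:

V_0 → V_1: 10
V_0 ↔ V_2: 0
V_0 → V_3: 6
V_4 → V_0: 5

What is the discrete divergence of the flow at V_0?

Divergence = sum of outgoing flows = 10 + 0 + 6 + (-5) = 11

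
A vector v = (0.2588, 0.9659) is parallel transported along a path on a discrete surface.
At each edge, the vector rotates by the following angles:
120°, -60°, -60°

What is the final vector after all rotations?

Total rotation: 120° + (-60°) + (-60°) = 0°. Final vector: (0.2588, 0.9659)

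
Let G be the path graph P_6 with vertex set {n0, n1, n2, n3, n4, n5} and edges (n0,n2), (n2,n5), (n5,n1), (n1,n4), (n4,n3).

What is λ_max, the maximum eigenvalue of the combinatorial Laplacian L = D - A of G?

The path graph P_n has Laplacian eigenvalues λ_k = 2 − 2cos(kπ/n), k = 0, 1, …, n−1. Here n = 6:
k=0: 2 − 2cos(0) = 0.0; k=1: 2 − 2cos(π/6) = 0.2679; k=2: 2 − 2cos(π/3) = 1.0; k=3: 2 − 2cos(π/2) = 2.0; k=4: 2 − 2cos(2π/3) = 3.0; k=5: 2 − 2cos(5π/6) = 3.7321.
Laplacian eigenvalues: [0.0, 0.2679, 1.0, 2.0, 3.0, 3.7321]. Largest eigenvalue (spectral radius) = 3.7321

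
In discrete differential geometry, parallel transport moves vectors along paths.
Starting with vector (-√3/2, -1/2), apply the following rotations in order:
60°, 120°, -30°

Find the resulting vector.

Total rotation: 60° + 120° + (-30°) = 150°. Final vector: (1, 0)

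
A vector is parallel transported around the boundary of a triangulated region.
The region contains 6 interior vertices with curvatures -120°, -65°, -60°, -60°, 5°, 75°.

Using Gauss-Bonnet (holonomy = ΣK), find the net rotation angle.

Holonomy = total enclosed curvature = (-120°) + (-65°) + (-60°) + (-60°) + 5° + 75° = -225°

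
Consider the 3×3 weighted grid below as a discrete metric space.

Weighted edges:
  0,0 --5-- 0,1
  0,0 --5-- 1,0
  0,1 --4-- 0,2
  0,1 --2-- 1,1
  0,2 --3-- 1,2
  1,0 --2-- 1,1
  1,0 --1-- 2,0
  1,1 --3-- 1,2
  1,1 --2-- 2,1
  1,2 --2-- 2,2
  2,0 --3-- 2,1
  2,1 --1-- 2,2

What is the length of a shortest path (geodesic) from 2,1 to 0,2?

Shortest path: 2,1 → 2,2 → 1,2 → 0,2, total weight = 6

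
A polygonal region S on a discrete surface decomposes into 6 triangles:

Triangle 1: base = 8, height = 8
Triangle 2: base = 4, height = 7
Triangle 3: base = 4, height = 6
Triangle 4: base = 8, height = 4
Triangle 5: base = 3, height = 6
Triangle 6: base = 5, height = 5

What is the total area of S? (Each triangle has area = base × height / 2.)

(1/2)×8×8 + (1/2)×4×7 + (1/2)×4×6 + (1/2)×8×4 + (1/2)×3×6 + (1/2)×5×5 = 95.5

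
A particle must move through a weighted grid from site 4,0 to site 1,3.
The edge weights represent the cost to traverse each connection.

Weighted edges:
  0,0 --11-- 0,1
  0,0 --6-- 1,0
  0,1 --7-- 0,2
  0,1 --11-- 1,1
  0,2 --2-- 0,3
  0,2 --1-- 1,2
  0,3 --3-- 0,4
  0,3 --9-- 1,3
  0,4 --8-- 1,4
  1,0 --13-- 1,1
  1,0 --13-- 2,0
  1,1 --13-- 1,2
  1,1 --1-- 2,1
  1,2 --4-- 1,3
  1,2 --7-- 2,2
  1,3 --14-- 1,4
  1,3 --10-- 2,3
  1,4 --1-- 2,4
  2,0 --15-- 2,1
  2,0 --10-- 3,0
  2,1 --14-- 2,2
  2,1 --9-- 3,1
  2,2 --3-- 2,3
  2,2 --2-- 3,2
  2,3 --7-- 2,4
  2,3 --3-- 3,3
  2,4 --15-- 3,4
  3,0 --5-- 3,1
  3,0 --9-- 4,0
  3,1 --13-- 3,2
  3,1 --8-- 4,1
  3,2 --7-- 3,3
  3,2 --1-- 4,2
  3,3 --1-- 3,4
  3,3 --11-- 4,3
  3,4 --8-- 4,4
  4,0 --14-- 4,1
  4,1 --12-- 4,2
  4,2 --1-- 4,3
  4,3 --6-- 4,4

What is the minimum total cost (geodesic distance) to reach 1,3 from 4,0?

Shortest path: 4,0 → 3,0 → 3,1 → 3,2 → 2,2 → 1,2 → 1,3, total weight = 40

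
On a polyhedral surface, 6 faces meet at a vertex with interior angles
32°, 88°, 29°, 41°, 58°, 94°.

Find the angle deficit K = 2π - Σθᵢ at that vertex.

Sum of angles = 342°. K = 360° - 342° = 18° = π/10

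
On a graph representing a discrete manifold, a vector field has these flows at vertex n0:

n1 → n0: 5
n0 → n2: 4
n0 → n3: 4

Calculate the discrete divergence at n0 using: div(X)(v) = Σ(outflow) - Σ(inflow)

Divergence = sum of outgoing flows = (-5) + 4 + 4 = 3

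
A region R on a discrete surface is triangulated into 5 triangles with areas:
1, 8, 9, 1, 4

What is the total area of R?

1 + 8 + 9 + 1 + 4 = 23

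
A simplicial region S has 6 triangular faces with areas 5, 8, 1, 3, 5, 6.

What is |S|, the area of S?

5 + 8 + 1 + 3 + 5 + 6 = 28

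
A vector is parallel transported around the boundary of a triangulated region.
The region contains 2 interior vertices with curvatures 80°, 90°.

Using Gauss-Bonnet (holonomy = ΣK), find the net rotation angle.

Holonomy = total enclosed curvature = 80° + 90° = 170°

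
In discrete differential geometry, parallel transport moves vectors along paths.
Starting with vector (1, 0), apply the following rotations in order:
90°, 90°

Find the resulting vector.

Total rotation: 90° + 90° = 180°. Final vector: (-1, 0)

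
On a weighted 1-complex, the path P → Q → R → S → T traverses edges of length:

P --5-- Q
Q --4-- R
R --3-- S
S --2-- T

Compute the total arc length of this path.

Arc length = 5 + 4 + 3 + 2 = 14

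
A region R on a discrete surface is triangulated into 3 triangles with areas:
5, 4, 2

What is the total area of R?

5 + 4 + 2 = 11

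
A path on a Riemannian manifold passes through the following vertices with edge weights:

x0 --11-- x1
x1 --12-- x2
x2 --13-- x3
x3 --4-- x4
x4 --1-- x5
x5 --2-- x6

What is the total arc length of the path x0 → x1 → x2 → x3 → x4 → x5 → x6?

Arc length = 11 + 12 + 13 + 4 + 1 + 2 = 43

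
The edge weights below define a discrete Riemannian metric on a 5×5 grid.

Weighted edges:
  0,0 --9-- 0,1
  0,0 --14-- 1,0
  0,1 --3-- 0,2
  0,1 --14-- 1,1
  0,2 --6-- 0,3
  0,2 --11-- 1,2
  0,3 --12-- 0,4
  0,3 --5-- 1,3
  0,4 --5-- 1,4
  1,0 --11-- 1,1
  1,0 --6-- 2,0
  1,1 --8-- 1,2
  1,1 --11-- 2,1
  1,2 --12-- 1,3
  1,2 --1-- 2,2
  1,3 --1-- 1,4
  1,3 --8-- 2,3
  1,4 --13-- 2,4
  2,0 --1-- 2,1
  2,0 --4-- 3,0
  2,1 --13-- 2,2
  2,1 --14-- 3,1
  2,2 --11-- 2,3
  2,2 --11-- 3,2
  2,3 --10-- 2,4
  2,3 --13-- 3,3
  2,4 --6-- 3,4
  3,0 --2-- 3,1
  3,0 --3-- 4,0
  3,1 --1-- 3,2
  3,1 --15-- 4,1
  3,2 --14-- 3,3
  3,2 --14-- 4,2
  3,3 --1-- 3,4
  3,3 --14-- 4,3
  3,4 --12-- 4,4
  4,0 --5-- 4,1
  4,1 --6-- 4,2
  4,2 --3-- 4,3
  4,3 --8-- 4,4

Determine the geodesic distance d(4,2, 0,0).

Shortest path: 4,2 → 4,1 → 4,0 → 3,0 → 2,0 → 1,0 → 0,0, total weight = 38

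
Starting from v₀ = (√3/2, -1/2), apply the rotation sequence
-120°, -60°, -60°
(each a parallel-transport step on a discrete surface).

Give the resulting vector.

Total rotation: (-120°) + (-60°) + (-60°) = -240° ≡ 120° (mod 360°). Final vector: (0, 1)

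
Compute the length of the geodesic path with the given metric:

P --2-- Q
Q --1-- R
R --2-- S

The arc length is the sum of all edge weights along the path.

Arc length = 2 + 1 + 2 = 5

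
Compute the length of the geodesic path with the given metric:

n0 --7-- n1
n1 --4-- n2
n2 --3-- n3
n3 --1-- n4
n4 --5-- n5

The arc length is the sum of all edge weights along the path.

Arc length = 7 + 4 + 3 + 1 + 5 = 20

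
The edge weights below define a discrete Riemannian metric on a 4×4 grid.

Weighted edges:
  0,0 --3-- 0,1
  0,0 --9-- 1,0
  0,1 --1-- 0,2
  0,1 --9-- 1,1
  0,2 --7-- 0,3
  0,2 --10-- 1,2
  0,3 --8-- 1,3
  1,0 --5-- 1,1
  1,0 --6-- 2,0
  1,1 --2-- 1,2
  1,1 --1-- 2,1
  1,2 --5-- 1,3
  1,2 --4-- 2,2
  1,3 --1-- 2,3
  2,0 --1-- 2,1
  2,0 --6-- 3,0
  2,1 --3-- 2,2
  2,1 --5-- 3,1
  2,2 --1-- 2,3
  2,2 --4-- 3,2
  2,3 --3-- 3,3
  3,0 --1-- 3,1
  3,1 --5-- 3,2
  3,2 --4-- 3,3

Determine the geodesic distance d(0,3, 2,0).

Shortest path: 0,3 → 1,3 → 2,3 → 2,2 → 2,1 → 2,0, total weight = 14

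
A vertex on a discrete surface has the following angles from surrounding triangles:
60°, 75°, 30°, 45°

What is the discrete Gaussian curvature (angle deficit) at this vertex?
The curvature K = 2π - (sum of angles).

Sum of angles = 210°. K = 360° - 210° = 150° = 5π/6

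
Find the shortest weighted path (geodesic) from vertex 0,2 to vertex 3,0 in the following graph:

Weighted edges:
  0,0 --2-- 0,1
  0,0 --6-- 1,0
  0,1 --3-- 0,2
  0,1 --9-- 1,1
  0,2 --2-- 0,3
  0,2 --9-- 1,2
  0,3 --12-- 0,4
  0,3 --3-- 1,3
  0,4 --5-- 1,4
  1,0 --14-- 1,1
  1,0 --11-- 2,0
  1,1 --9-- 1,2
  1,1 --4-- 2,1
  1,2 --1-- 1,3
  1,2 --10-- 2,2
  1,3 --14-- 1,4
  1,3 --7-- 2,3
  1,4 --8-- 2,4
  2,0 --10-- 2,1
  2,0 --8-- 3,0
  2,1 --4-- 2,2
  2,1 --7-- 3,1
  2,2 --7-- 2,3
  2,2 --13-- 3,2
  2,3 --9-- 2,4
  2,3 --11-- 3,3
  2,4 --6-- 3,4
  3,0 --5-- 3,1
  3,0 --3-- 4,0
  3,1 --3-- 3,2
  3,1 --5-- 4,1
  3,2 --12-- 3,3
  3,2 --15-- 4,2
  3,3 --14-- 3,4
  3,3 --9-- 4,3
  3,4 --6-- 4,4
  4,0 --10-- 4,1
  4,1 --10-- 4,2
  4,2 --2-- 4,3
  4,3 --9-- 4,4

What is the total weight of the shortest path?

Shortest path: 0,2 → 0,1 → 1,1 → 2,1 → 3,1 → 3,0, total weight = 28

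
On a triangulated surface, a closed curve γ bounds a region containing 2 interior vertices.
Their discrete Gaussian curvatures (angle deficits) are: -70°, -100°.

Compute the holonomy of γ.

Holonomy = total enclosed curvature = (-70°) + (-100°) = -170°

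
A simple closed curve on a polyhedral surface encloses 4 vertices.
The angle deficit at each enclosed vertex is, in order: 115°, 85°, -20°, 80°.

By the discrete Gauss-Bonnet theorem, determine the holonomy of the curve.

Holonomy = total enclosed curvature = 115° + 85° + (-20°) + 80° = 260°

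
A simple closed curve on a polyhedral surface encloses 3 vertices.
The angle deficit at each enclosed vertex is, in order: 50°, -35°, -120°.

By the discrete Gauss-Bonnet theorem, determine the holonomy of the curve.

Holonomy = total enclosed curvature = 50° + (-35°) + (-120°) = -105°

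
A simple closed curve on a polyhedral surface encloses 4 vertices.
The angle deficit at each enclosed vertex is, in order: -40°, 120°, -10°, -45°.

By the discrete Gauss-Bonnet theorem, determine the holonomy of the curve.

Holonomy = total enclosed curvature = (-40°) + 120° + (-10°) + (-45°) = 25°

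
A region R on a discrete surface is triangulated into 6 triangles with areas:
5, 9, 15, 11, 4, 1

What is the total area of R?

5 + 9 + 15 + 11 + 4 + 1 = 45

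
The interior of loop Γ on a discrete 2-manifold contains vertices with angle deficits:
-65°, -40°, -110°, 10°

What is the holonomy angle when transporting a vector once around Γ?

Holonomy = total enclosed curvature = (-65°) + (-40°) + (-110°) + 10° = -205°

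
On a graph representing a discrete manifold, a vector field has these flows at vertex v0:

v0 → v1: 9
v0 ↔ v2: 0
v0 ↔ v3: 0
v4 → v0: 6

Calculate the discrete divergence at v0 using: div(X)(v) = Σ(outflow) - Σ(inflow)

Divergence = sum of outgoing flows = 9 + 0 + 0 + (-6) = 3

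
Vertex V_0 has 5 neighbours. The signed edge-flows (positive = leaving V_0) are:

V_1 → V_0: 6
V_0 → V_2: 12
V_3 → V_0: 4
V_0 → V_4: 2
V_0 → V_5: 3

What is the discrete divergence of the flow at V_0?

Divergence = sum of outgoing flows = (-6) + 12 + (-4) + 2 + 3 = 7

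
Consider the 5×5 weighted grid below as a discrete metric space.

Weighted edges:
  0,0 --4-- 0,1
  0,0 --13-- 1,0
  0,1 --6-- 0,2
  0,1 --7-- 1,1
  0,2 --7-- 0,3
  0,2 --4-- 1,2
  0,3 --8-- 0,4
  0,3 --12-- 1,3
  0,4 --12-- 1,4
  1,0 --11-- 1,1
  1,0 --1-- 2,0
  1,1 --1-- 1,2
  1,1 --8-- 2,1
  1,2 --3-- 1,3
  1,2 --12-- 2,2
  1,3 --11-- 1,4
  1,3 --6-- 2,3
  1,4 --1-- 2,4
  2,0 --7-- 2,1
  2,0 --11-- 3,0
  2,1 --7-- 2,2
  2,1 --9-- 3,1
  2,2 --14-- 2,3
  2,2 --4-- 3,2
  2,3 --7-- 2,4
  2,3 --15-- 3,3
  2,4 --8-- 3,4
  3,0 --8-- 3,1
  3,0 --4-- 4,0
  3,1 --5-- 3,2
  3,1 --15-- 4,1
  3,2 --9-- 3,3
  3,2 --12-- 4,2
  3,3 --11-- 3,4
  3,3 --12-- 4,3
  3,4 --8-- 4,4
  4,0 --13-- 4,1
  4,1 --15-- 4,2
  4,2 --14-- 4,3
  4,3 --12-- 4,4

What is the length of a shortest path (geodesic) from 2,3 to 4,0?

Shortest path: 2,3 → 2,2 → 3,2 → 3,1 → 3,0 → 4,0, total weight = 35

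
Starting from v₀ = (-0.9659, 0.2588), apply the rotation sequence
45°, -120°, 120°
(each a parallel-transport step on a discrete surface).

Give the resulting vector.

Total rotation: 45° + (-120°) + 120° = 45°. Final vector: (-0.8660, -0.5000)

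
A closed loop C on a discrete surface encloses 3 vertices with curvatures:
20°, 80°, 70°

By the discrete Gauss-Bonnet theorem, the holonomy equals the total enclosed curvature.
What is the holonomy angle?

Holonomy = total enclosed curvature = 20° + 80° + 70° = 170°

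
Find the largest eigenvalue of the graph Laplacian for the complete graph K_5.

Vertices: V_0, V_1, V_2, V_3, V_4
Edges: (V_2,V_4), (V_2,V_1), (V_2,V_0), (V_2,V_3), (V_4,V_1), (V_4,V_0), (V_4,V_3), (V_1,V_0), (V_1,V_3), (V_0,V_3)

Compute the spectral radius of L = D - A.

For the complete graph K_n, L = nI − J (J = all-ones matrix). J has eigenvalues n (once, eigenvector 𝟙) and 0 (multiplicity n−1), so L has eigenvalues 0 (once) and n (multiplicity n−1). Here n = 5: eigenvalue 0 once and 5 with multiplicity 4.
Laplacian eigenvalues: [0.0, 5.0, 5.0, 5.0, 5.0]. Largest eigenvalue (spectral radius) = 5.0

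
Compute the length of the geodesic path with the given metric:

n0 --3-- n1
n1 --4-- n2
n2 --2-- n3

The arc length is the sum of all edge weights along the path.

Arc length = 3 + 4 + 2 = 9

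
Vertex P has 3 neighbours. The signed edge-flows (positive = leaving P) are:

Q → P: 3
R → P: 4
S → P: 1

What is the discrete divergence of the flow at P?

Divergence = sum of outgoing flows = (-3) + (-4) + (-1) = -8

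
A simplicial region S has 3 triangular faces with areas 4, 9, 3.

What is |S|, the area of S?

4 + 9 + 3 = 16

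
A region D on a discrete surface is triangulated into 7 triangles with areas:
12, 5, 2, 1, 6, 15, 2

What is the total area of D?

12 + 5 + 2 + 1 + 6 + 15 + 2 = 43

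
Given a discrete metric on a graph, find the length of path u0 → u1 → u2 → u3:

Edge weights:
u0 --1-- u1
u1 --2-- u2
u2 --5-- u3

Arc length = 1 + 2 + 5 = 8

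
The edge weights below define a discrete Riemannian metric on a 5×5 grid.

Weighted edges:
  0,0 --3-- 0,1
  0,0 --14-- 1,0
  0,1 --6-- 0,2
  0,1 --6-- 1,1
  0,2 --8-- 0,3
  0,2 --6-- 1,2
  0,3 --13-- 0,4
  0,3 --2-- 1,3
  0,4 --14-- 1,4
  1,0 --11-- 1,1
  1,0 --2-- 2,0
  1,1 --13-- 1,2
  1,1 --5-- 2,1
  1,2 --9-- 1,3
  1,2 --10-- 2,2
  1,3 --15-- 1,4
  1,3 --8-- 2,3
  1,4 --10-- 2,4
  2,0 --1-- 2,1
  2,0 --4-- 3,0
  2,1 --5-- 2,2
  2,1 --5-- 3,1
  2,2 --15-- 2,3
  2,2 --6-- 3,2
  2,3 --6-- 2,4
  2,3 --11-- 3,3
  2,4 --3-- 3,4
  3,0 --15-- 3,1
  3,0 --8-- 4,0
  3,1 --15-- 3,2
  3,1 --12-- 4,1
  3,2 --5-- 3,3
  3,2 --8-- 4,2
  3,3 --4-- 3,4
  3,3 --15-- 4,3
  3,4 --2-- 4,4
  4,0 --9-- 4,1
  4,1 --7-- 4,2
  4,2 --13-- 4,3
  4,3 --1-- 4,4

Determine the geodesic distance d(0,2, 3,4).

Shortest path: 0,2 → 0,3 → 1,3 → 2,3 → 2,4 → 3,4, total weight = 27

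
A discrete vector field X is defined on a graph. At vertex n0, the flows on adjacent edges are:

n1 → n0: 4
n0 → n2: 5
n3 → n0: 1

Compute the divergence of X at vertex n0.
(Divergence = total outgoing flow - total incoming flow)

Divergence = sum of outgoing flows = (-4) + 5 + (-1) = 0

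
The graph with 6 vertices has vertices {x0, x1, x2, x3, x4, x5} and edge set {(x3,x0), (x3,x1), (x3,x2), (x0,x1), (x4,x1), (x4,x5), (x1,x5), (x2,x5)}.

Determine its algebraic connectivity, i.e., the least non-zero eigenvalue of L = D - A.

Degrees: deg(x0) = 2, deg(x1) = 4, deg(x2) = 2, deg(x3) = 3, deg(x4) = 2, deg(x5) = 3.
L = D − A with rows/columns ordered (x0, x1, x2, x3, x4, x5):
  [ 2, -1,  0, -1,  0,  0]
  [-1,  4,  0, -1, -1, -1]
  [ 0,  0,  2, -1,  0, -1]
  [-1, -1, -1,  3,  0,  0]
  [ 0, -1,  0,  0,  2, -1]
  [ 0, -1, -1,  0, -1,  3]
Characteristic polynomial: det(λI − L) = λ(λ² − 5λ + 5)(λ² − 7λ + 9)(λ − 4).
Roots: λ = 0; (λ² − 5λ + 5) = 0 ⇒ λ = (5 ± √5)/2 ≈ 1.382, 3.618; (λ² − 7λ + 9) = 0 ⇒ λ = (7 ± √13)/2 ≈ 1.6972, 5.3028; (λ − 4) = 0 ⇒ λ = 4.
(Check: the roots sum (with multiplicity) to 16, matching trace L = Σdeg = 2·8 = 16.)
Laplacian eigenvalues: [0.0, 1.382, 1.6972, 3.618, 4.0, 5.3028]. Algebraic connectivity (smallest non-zero eigenvalue) = 1.382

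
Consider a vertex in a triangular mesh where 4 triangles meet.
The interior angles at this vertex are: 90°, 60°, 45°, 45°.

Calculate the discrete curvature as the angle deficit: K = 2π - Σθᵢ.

Sum of angles = 240°. K = 360° - 240° = 120°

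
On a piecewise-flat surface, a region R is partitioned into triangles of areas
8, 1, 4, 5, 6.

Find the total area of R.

8 + 1 + 4 + 5 + 6 = 24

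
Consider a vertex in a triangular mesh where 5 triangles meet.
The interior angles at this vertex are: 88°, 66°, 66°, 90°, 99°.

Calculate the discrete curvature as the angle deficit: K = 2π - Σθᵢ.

Sum of angles = 409°. K = 360° - 409° = -49° = -49π/180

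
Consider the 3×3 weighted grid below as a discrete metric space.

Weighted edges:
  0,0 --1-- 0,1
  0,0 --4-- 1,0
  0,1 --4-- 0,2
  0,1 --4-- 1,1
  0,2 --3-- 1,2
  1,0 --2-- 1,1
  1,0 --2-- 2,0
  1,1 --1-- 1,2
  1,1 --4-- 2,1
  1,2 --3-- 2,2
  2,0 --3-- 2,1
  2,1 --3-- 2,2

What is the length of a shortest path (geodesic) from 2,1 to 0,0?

Shortest path: 2,1 → 2,0 → 1,0 → 0,0, total weight = 9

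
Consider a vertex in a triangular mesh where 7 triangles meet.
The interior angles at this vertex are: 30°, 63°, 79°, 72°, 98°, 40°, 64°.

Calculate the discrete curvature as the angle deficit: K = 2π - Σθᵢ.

Sum of angles = 446°. K = 360° - 446° = -86° = -43π/90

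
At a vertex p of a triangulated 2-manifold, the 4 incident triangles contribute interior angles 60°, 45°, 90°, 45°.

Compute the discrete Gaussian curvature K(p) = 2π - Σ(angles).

Sum of angles = 240°. K = 360° - 240° = 120°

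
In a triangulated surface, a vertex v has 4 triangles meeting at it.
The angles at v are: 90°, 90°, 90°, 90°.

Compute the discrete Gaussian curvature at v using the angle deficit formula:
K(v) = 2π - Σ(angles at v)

Sum of angles = 360°. K = 360° - 360° = 0°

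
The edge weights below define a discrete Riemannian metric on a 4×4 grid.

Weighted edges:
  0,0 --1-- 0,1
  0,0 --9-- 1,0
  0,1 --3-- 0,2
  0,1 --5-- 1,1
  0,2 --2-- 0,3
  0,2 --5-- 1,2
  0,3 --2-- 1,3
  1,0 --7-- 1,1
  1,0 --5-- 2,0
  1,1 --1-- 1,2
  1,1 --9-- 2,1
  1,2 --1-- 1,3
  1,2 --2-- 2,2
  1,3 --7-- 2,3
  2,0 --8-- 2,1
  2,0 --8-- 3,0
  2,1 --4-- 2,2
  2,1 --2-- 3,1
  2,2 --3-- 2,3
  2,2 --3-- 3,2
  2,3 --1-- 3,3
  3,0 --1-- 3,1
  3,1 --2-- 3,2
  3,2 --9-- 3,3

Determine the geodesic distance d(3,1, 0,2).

Shortest path: 3,1 → 3,2 → 2,2 → 1,2 → 0,2, total weight = 12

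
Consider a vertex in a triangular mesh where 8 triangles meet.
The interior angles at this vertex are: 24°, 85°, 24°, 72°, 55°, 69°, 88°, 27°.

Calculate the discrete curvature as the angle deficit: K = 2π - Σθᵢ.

Sum of angles = 444°. K = 360° - 444° = -84° = -7π/15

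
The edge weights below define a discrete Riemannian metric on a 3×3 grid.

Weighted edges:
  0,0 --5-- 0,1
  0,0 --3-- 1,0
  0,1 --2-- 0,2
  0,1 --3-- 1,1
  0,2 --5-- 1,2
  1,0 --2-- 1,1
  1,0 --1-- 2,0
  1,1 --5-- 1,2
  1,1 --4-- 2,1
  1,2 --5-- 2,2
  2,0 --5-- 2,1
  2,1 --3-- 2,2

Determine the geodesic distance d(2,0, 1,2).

Shortest path: 2,0 → 1,0 → 1,1 → 1,2, total weight = 8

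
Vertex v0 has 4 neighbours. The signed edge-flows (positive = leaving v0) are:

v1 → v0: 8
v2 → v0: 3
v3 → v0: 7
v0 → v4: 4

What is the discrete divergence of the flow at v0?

Divergence = sum of outgoing flows = (-8) + (-3) + (-7) + 4 = -14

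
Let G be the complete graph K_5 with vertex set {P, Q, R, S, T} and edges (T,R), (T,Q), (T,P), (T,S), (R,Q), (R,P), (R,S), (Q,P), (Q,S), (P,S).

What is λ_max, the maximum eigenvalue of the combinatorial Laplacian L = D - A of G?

For the complete graph K_n, L = nI − J (J = all-ones matrix). J has eigenvalues n (once, eigenvector 𝟙) and 0 (multiplicity n−1), so L has eigenvalues 0 (once) and n (multiplicity n−1). Here n = 5: eigenvalue 0 once and 5 with multiplicity 4.
Laplacian eigenvalues: [0.0, 5.0, 5.0, 5.0, 5.0]. Largest eigenvalue (spectral radius) = 5.0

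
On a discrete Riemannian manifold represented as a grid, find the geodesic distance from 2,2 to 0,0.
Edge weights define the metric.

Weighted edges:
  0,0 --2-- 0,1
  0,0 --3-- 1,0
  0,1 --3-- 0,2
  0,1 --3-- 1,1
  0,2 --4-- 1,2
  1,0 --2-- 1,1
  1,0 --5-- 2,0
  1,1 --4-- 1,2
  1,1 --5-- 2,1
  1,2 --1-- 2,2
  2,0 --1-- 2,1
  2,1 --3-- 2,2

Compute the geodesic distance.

Shortest path: 2,2 → 1,2 → 1,1 → 1,0 → 0,0, total weight = 10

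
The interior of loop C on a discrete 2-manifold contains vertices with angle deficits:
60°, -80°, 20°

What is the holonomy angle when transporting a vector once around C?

Holonomy = total enclosed curvature = 60° + (-80°) + 20° = 0°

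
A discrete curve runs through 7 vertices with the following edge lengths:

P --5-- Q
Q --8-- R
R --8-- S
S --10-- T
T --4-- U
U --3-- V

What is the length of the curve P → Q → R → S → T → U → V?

Arc length = 5 + 8 + 8 + 10 + 4 + 3 = 38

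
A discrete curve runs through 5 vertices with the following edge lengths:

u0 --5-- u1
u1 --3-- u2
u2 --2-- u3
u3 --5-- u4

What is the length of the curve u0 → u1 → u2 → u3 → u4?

Arc length = 5 + 3 + 2 + 5 = 15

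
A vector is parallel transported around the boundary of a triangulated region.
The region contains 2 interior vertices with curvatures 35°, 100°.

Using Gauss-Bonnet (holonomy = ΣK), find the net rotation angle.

Holonomy = total enclosed curvature = 35° + 100° = 135°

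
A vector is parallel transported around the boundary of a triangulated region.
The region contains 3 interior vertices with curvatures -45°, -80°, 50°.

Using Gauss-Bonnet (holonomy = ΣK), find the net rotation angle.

Holonomy = total enclosed curvature = (-45°) + (-80°) + 50° = -75°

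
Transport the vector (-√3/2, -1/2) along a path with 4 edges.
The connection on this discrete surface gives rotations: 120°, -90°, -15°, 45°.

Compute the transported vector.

Total rotation: 120° + (-90°) + (-15°) + 45° = 60°. Final vector: (0, -1)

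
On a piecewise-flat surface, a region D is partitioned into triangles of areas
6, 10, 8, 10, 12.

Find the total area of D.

6 + 10 + 8 + 10 + 12 = 46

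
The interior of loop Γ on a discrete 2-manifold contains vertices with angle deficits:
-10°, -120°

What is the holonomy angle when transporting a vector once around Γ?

Holonomy = total enclosed curvature = (-10°) + (-120°) = -130°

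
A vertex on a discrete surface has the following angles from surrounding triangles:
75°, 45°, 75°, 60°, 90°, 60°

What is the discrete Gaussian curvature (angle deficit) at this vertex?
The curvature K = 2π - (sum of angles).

Sum of angles = 405°. K = 360° - 405° = -45°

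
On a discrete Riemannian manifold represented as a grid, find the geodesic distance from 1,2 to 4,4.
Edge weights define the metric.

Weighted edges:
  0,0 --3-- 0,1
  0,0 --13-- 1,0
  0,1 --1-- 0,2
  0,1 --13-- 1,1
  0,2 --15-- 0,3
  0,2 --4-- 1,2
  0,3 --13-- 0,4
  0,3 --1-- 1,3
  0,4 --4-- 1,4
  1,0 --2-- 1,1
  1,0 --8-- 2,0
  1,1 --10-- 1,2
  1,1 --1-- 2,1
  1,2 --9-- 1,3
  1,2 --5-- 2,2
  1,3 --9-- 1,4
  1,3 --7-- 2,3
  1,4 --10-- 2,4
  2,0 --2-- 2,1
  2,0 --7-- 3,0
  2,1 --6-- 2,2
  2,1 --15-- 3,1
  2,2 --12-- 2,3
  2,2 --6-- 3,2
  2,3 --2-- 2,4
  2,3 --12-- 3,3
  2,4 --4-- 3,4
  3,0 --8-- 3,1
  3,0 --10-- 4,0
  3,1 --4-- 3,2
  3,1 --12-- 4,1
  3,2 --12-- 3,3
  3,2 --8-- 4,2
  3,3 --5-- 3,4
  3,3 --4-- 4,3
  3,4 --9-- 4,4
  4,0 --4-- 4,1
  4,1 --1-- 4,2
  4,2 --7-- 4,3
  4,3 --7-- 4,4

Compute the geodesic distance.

Shortest path: 1,2 → 1,3 → 2,3 → 2,4 → 3,4 → 4,4, total weight = 31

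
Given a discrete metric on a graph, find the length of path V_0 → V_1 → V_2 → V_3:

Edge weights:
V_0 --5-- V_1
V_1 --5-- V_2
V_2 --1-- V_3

Arc length = 5 + 5 + 1 = 11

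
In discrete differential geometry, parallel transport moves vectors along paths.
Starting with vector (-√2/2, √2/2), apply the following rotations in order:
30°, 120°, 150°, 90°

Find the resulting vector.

Total rotation: 30° + 120° + 150° + 90° = 390° ≡ 30° (mod 360°). Final vector: (-0.9659, 0.2588)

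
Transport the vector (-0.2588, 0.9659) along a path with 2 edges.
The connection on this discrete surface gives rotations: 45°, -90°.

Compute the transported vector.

Total rotation: 45° + (-90°) = -45°. Final vector: (0.5000, 0.8660)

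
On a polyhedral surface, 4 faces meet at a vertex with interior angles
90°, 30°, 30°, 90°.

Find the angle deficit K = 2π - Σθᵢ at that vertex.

Sum of angles = 240°. K = 360° - 240° = 120°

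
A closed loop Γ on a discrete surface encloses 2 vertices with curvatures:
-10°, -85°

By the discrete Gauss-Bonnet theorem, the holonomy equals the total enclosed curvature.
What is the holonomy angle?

Holonomy = total enclosed curvature = (-10°) + (-85°) = -95°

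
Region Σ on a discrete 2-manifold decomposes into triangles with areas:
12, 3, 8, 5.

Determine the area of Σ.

12 + 3 + 8 + 5 = 28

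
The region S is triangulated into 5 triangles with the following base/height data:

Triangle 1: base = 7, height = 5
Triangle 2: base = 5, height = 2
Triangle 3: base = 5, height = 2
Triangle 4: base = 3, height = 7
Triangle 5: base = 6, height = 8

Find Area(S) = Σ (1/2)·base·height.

(1/2)×7×5 + (1/2)×5×2 + (1/2)×5×2 + (1/2)×3×7 + (1/2)×6×8 = 62.0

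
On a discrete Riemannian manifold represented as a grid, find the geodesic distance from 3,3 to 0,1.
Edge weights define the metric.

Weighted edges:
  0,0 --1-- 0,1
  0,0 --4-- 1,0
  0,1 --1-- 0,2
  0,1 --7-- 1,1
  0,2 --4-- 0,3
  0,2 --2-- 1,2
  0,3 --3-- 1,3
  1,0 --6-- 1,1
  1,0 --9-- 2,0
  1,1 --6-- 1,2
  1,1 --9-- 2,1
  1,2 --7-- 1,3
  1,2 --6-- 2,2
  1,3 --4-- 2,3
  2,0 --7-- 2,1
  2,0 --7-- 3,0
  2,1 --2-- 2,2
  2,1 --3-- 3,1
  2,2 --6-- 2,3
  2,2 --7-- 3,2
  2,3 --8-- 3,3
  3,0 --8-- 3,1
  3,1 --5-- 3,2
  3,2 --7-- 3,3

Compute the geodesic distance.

Shortest path: 3,3 → 2,3 → 1,3 → 0,3 → 0,2 → 0,1, total weight = 20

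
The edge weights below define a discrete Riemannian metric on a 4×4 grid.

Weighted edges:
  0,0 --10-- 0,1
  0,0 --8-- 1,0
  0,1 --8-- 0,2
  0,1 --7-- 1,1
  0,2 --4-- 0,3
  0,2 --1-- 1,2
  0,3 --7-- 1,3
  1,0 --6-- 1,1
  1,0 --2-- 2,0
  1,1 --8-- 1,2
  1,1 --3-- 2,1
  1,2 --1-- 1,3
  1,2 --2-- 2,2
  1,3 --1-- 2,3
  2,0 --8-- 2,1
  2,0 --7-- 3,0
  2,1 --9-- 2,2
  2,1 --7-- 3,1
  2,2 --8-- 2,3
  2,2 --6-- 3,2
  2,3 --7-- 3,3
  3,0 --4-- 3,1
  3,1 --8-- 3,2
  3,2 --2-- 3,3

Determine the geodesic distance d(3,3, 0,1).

Shortest path: 3,3 → 2,3 → 1,3 → 1,2 → 0,2 → 0,1, total weight = 18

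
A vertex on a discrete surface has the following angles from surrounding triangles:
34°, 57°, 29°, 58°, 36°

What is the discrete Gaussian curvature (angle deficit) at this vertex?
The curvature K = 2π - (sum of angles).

Sum of angles = 214°. K = 360° - 214° = 146° = 73π/90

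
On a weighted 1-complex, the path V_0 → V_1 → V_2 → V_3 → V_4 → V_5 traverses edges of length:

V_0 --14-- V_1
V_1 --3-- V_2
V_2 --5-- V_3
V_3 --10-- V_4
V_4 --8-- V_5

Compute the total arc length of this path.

Arc length = 14 + 3 + 5 + 10 + 8 = 40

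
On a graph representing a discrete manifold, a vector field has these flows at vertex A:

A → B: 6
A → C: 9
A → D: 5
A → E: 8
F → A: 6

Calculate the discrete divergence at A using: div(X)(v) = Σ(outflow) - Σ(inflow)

Divergence = sum of outgoing flows = 6 + 9 + 5 + 8 + (-6) = 22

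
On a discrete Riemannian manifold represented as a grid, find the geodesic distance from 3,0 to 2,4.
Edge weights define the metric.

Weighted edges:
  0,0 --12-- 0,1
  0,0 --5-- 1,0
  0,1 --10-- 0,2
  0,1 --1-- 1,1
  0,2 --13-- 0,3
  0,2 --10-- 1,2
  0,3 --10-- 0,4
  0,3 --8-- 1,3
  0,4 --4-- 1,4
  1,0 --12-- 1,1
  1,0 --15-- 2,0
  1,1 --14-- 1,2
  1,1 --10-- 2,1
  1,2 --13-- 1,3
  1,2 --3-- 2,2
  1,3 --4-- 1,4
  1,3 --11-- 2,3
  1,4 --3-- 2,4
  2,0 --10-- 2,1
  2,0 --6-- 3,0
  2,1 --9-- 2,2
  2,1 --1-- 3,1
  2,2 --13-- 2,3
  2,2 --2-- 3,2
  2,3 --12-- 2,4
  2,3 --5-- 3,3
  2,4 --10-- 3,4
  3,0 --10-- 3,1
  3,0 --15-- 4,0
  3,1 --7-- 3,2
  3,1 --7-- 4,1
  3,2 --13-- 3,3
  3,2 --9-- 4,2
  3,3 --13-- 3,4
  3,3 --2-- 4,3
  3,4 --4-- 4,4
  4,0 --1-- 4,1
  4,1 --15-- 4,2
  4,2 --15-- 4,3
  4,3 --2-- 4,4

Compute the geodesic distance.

Shortest path: 3,0 → 3,1 → 3,2 → 2,2 → 1,2 → 1,3 → 1,4 → 2,4, total weight = 42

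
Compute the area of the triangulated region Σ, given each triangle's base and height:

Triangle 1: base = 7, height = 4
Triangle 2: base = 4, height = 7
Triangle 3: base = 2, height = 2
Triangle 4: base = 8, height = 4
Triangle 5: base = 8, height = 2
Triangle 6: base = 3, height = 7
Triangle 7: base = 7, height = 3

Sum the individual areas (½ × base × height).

(1/2)×7×4 + (1/2)×4×7 + (1/2)×2×2 + (1/2)×8×4 + (1/2)×8×2 + (1/2)×3×7 + (1/2)×7×3 = 75.0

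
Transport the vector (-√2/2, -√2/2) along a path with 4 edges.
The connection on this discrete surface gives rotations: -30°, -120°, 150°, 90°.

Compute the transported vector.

Total rotation: (-30°) + (-120°) + 150° + 90° = 90°. Final vector: (0.7071, -0.7071)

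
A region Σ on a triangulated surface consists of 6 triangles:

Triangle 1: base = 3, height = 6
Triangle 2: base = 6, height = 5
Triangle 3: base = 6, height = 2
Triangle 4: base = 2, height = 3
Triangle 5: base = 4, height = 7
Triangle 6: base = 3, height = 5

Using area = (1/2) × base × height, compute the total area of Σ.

(1/2)×3×6 + (1/2)×6×5 + (1/2)×6×2 + (1/2)×2×3 + (1/2)×4×7 + (1/2)×3×5 = 54.5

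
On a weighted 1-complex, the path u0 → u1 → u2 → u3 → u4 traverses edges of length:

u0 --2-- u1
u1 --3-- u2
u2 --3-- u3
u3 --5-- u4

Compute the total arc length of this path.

Arc length = 2 + 3 + 3 + 5 = 13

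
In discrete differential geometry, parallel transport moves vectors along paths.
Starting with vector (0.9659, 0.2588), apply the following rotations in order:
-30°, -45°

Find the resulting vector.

Total rotation: (-30°) + (-45°) = -75°. Final vector: (0.5000, -0.8660)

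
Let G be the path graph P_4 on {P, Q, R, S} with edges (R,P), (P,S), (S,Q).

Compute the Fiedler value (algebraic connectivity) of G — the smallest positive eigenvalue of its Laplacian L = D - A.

The path graph P_n has Laplacian eigenvalues λ_k = 2 − 2cos(kπ/n), k = 0, 1, …, n−1. Here n = 4:
k=0: 2 − 2cos(0) = 0.0; k=1: 2 − 2cos(π/4) = 0.5858; k=2: 2 − 2cos(π/2) = 2.0; k=3: 2 − 2cos(3π/4) = 3.4142.
Laplacian eigenvalues: [0.0, 0.5858, 2.0, 3.4142]. Algebraic connectivity (smallest non-zero eigenvalue) = 0.5858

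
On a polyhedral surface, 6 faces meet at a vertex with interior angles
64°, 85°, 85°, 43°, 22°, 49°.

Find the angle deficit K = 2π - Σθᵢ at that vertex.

Sum of angles = 348°. K = 360° - 348° = 12° = π/15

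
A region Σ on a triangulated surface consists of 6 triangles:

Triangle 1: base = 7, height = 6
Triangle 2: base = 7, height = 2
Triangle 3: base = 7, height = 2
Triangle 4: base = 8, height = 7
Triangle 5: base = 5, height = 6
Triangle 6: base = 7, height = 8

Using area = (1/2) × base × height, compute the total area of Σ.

(1/2)×7×6 + (1/2)×7×2 + (1/2)×7×2 + (1/2)×8×7 + (1/2)×5×6 + (1/2)×7×8 = 106.0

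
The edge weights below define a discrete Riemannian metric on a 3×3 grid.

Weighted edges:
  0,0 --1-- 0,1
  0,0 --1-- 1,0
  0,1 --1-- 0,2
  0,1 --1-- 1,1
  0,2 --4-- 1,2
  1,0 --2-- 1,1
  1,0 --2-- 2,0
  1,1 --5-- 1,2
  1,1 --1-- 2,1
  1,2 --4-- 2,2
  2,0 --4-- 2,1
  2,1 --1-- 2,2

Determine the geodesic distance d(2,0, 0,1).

Shortest path: 2,0 → 1,0 → 0,0 → 0,1, total weight = 4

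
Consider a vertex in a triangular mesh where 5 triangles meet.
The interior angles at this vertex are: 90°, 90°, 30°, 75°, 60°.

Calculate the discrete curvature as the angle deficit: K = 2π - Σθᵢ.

Sum of angles = 345°. K = 360° - 345° = 15° = π/12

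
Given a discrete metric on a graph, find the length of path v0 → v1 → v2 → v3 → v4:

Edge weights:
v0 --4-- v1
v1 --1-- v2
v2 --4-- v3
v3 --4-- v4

Arc length = 4 + 1 + 4 + 4 = 13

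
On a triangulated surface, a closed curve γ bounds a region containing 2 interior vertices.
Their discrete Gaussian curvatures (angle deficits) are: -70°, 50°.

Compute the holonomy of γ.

Holonomy = total enclosed curvature = (-70°) + 50° = -20°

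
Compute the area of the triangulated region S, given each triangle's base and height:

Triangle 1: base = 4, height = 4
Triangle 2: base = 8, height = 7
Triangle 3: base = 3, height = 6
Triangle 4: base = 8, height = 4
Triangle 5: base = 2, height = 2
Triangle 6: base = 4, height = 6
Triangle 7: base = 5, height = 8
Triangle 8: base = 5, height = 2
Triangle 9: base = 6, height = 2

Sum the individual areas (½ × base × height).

(1/2)×4×4 + (1/2)×8×7 + (1/2)×3×6 + (1/2)×8×4 + (1/2)×2×2 + (1/2)×4×6 + (1/2)×5×8 + (1/2)×5×2 + (1/2)×6×2 = 106.0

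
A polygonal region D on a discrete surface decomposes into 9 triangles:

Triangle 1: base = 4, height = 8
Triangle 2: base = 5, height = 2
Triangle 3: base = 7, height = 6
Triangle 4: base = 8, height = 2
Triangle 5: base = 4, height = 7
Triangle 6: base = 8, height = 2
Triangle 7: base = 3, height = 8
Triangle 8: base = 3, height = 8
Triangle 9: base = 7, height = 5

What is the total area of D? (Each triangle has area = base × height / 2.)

(1/2)×4×8 + (1/2)×5×2 + (1/2)×7×6 + (1/2)×8×2 + (1/2)×4×7 + (1/2)×8×2 + (1/2)×3×8 + (1/2)×3×8 + (1/2)×7×5 = 113.5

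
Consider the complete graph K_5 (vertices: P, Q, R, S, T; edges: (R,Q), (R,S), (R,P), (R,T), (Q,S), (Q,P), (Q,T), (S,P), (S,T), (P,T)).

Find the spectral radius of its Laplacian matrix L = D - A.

For the complete graph K_n, L = nI − J (J = all-ones matrix). J has eigenvalues n (once, eigenvector 𝟙) and 0 (multiplicity n−1), so L has eigenvalues 0 (once) and n (multiplicity n−1). Here n = 5: eigenvalue 0 once and 5 with multiplicity 4.
Laplacian eigenvalues: [0.0, 5.0, 5.0, 5.0, 5.0]. Largest eigenvalue (spectral radius) = 5.0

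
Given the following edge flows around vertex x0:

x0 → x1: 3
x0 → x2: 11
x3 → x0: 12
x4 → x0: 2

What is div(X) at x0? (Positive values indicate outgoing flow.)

Divergence = sum of outgoing flows = 3 + 11 + (-12) + (-2) = 0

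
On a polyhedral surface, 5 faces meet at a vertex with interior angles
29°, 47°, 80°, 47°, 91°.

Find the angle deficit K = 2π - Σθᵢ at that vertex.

Sum of angles = 294°. K = 360° - 294° = 66° = 11π/30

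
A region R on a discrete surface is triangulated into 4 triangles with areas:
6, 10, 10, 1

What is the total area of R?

6 + 10 + 10 + 1 = 27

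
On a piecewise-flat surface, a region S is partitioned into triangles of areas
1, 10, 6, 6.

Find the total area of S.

1 + 10 + 6 + 6 = 23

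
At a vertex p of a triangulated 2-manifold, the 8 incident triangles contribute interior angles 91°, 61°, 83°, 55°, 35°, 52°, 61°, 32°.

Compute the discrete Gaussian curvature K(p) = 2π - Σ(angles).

Sum of angles = 470°. K = 360° - 470° = -110° = -11π/18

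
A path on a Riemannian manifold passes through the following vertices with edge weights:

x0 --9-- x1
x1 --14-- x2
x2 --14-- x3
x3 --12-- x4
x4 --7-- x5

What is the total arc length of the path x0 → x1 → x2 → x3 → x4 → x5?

Arc length = 9 + 14 + 14 + 12 + 7 = 56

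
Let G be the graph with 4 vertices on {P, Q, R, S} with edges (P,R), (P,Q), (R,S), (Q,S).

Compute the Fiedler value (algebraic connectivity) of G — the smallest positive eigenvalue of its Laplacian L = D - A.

Degrees: deg(P) = 2, deg(Q) = 2, deg(R) = 2, deg(S) = 2.
L = D − A with rows/columns ordered (P, Q, R, S):
  [ 2, -1, -1,  0]
  [-1,  2,  0, -1]
  [-1,  0,  2, -1]
  [ 0, -1, -1,  2]
Characteristic polynomial: det(λI − L) = λ(λ − 2)²(λ − 4).
Roots: λ = 0; (λ − 2) = 0 ⇒ λ = 2 (multiplicity 2); (λ − 4) = 0 ⇒ λ = 4.
(Check: the roots sum (with multiplicity) to 8, matching trace L = Σdeg = 2·4 = 8.)
Laplacian eigenvalues: [0.0, 2.0, 2.0, 4.0]. Algebraic connectivity (smallest non-zero eigenvalue) = 2.0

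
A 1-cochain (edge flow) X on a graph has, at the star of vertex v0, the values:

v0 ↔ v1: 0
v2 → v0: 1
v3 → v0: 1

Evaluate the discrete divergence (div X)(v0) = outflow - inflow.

Divergence = sum of outgoing flows = 0 + (-1) + (-1) = -2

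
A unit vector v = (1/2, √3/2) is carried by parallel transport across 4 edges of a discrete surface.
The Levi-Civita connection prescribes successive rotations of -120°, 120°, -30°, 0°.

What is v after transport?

Total rotation: (-120°) + 120° + (-30°) + 0° = -30°. Final vector: (0.8660, 0.5000)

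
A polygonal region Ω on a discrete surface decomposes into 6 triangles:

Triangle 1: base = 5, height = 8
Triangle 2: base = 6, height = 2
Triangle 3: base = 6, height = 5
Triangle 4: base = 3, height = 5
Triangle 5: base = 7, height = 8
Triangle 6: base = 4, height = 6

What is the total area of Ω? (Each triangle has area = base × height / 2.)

(1/2)×5×8 + (1/2)×6×2 + (1/2)×6×5 + (1/2)×3×5 + (1/2)×7×8 + (1/2)×4×6 = 88.5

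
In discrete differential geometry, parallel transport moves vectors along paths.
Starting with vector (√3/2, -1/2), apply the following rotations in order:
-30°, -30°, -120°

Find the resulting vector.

Total rotation: (-30°) + (-30°) + (-120°) = -180° ≡ 180° (mod 360°). Final vector: (-0.8660, 0.5000)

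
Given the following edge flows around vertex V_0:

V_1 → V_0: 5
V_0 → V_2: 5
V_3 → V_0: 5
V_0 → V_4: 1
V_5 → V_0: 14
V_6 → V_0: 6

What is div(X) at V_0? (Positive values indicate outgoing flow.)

Divergence = sum of outgoing flows = (-5) + 5 + (-5) + 1 + (-14) + (-6) = -24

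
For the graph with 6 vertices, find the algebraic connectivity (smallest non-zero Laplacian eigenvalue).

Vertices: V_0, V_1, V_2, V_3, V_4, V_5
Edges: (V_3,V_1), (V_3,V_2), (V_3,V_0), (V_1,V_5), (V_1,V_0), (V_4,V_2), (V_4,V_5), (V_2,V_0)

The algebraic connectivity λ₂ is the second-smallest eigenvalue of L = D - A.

Degrees: deg(V_0) = 3, deg(V_1) = 3, deg(V_2) = 3, deg(V_3) = 3, deg(V_4) = 2, deg(V_5) = 2.
L = D − A with rows/columns ordered (V_0, V_1, V_2, V_3, V_4, V_5):
  [ 3, -1, -1, -1,  0,  0]
  [-1,  3,  0, -1,  0, -1]
  [-1,  0,  3, -1, -1,  0]
  [-1, -1, -1,  3,  0,  0]
  [ 0,  0, -1,  0,  2, -1]
  [ 0, -1,  0,  0, -1,  2]
Characteristic polynomial: det(λI − L) = λ(λ² − 6λ + 6)(λ − 2)(λ − 4)².
Roots: λ = 0; (λ² − 6λ + 6) = 0 ⇒ λ = 3 ± √3 ≈ 1.2679, 4.7321; (λ − 2) = 0 ⇒ λ = 2; (λ − 4) = 0 ⇒ λ = 4 (multiplicity 2).
(Check: the roots sum (with multiplicity) to 16, matching trace L = Σdeg = 2·8 = 16.)
Laplacian eigenvalues: [0.0, 1.2679, 2.0, 4.0, 4.0, 4.7321]. Algebraic connectivity (smallest non-zero eigenvalue) = 1.2679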